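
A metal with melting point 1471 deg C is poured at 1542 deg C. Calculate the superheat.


Formula: Superheat = T_pour - T_melt
Superheat = 1542 - 1471 = 71 deg C


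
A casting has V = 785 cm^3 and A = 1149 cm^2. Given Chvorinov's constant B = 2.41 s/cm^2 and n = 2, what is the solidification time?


Formula: t_s = B * (V/A)^n  (Chvorinov's rule, n=2)
Modulus M = V/A = 785/1149 = 0.683203 cm
M^2 = 0.683203^2 = 0.466766 cm^2
t_s = 2.41 * 0.466766 = 1.1249 s

1.1249 s


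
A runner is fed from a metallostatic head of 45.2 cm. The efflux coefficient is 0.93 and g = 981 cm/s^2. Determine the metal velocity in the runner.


Formula: v = Cd * sqrt(2 * g * h)  (Torricelli with discharge coefficient)
2*g*h = 2 * 981 * 45.2 = 88682.4 cm^2/s^2
sqrt(88682.4) = 297.79590 cm/s
v = 0.93 * 297.79590 = 276.9502 cm/s

Answer: 276.9502 cm/s


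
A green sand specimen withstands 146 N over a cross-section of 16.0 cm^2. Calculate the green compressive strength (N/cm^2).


Formula: Compressive Strength = Force / Area
Strength = 146 N / 16.0 cm^2 = 9.1250 N/cm^2

Final answer: 9.1250 N/cm^2


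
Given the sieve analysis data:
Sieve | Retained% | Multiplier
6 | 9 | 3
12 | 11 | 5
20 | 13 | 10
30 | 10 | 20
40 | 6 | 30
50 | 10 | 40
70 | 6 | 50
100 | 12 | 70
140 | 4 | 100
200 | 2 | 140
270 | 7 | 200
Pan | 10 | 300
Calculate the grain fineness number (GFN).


Formula: GFN = sum(pct * multiplier) / sum(pct)
sum(pct * multiplier) = 7212
sum(pct) = 100
GFN = 7212 / 100 = 72.12

Answer: 72.12


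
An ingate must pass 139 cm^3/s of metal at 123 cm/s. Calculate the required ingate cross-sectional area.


Formula: A_ingate = Q / v  (continuity equation)
A = 139 cm^3/s / 123 cm/s = 1.1301 cm^2

Final answer: 1.1301 cm^2


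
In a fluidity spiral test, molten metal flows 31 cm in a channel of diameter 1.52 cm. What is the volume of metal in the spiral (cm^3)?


Formula: V = pi * (d/2)^2 * L  (cylinder volume)
Radius = 1.52/2 = 0.76 cm
V = pi * 0.76^2 * 31 = 56.2521 cm^3


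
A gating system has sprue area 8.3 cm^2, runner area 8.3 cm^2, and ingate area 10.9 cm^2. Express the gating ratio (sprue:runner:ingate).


Sprue:Runner:Ingate = 1 : 8.3/8.3 : 10.9/8.3 = 1:1.00:1.31

Answer: 1:1.00:1.31


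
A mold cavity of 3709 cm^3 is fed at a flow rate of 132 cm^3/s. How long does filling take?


Formula: t_fill = V_mold / Q_flow
t = 3709 cm^3 / 132 cm^3/s = 28.0985 s

Answer: 28.0985 s


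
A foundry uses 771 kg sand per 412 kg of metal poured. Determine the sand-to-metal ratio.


Formula: Sand-to-Metal Ratio = W_sand / W_metal
Ratio = 771 kg / 412 kg = 1.8714

Answer: 1.8714


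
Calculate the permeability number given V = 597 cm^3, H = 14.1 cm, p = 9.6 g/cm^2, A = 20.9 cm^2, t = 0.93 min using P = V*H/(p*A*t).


Formula: Permeability Number P = (V * H) / (p * A * t)
Numerator: V * H = 597 * 14.1 = 8417.7
Denominator: p * A * t = 9.6 * 20.9 * 0.93 = 186.5952
P = 8417.7 / 186.5952 = 45.1121


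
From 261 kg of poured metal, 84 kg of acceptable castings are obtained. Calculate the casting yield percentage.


Formula: Casting Yield = (W_good / W_total) * 100
Yield = (84 kg / 261 kg) * 100 = 32.1839%

32.1839%


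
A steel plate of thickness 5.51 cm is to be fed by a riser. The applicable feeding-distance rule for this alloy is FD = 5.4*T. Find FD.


Formula: FD = 5.4 * T  (riser feeding-distance rule)
FD = 5.4 * 5.51 cm = 29.7540 cm

Answer: 29.7540 cm


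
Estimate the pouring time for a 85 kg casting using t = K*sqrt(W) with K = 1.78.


Formula: t = K * sqrt(W)
sqrt(W) = sqrt(85) = 9.21954
t = 1.78 * 9.21954 = 16.4108 s


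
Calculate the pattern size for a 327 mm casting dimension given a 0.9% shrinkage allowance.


Formula: L_pattern = L_casting * (1 + shrinkage_rate/100)
Shrinkage factor = 1 + 0.9/100 = 1.009
L_pattern = 327 mm * 1.009 = 329.9430 mm

Final answer: 329.9430 mm


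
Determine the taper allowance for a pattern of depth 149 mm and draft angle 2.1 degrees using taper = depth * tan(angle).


Formula: taper = depth * tan(draft_angle)
tan(2.1 deg) = 0.0366683
taper = 149 mm * 0.0366683 = 5.4636 mm

Answer: 5.4636 mm


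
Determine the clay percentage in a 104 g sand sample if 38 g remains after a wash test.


Formula: Clay% = (W_total - W_washed) / W_total * 100
Clay mass = 104 - 38 = 66 g
Clay% = 66 / 104 * 100 = 63.4615%

Final answer: 63.4615%


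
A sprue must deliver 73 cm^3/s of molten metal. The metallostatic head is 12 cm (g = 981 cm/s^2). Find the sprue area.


Formula: v = sqrt(2*g*h), A = Q/v
Velocity: v = sqrt(2 * 981 * 12) = sqrt(23544) = 153.4405 cm/s
Sprue area: A = Q / v = 73 / 153.4405 = 0.4758 cm^2


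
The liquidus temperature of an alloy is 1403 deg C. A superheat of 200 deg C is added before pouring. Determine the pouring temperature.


Formula: T_pour = T_melt + Superheat
T_pour = 1403 + 200 = 1603 deg C

Answer: 1603 deg C


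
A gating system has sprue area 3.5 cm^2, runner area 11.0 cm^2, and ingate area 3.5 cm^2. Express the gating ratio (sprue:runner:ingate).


Sprue:Runner:Ingate = 1 : 11.0/3.5 : 3.5/3.5 = 1:3.14:1.00


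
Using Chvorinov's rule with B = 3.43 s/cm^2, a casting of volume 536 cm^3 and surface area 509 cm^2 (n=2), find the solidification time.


Formula: t_s = B * (V/A)^n  (Chvorinov's rule, n=2)
Modulus M = V/A = 536/509 = 1.053045 cm
M^2 = 1.053045^2 = 1.108904 cm^2
t_s = 3.43 * 1.108904 = 3.8035 s

Final answer: 3.8035 s


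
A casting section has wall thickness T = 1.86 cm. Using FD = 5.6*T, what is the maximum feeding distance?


Formula: FD = 5.6 * T  (riser feeding-distance rule)
FD = 5.6 * 1.86 cm = 10.4160 cm

10.4160 cm


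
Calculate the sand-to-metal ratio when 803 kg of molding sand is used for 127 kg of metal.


Formula: Sand-to-Metal Ratio = W_sand / W_metal
Ratio = 803 kg / 127 kg = 6.3228

Final answer: 6.3228


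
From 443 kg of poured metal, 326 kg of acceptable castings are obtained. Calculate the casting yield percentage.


Formula: Casting Yield = (W_good / W_total) * 100
Yield = (326 kg / 443 kg) * 100 = 73.5892%

Final answer: 73.5892%


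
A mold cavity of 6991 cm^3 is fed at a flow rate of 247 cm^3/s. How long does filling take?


Formula: t_fill = V_mold / Q_flow
t = 6991 cm^3 / 247 cm^3/s = 28.3036 s

Answer: 28.3036 s


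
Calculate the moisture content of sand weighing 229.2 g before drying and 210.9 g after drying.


Formula: MC = (W_wet - W_dry) / W_wet * 100
Water mass = 229.2 - 210.9 = 18.3 g
MC = 18.3 / 229.2 * 100 = 7.9843%


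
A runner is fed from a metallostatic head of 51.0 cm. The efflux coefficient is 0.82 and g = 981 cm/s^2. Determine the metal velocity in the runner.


Formula: v = Cd * sqrt(2 * g * h)  (Torricelli with discharge coefficient)
2*g*h = 2 * 981 * 51.0 = 100062.0 cm^2/s^2
sqrt(100062.0) = 316.32578 cm/s
v = 0.82 * 316.32578 = 259.3871 cm/s

Answer: 259.3871 cm/s


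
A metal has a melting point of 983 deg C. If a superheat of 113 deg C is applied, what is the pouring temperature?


Formula: T_pour = T_melt + Superheat
T_pour = 983 + 113 = 1096 deg C

1096 deg C


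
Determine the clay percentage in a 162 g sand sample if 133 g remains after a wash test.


Formula: Clay% = (W_total - W_washed) / W_total * 100
Clay mass = 162 - 133 = 29 g
Clay% = 29 / 162 * 100 = 17.9012%


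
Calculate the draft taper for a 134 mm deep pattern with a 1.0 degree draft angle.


Formula: taper = depth * tan(draft_angle)
tan(1.0 deg) = 0.0174551
taper = 134 mm * 0.0174551 = 2.3390 mm

Answer: 2.3390 mm


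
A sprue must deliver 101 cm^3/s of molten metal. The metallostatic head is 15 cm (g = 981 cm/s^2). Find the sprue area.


Formula: v = sqrt(2*g*h), A = Q/v
Velocity: v = sqrt(2 * 981 * 15) = sqrt(29430) = 171.5517 cm/s
Sprue area: A = Q / v = 101 / 171.5517 = 0.5887 cm^2

0.5887 cm^2


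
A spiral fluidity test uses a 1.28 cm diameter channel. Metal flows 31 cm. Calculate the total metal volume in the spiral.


Formula: V = pi * (d/2)^2 * L  (cylinder volume)
Radius = 1.28/2 = 0.64 cm
V = pi * 0.64^2 * 31 = 39.8907 cm^3

39.8907 cm^3


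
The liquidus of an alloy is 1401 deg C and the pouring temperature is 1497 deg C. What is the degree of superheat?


Formula: Superheat = T_pour - T_melt
Superheat = 1497 - 1401 = 96 deg C

96 deg C


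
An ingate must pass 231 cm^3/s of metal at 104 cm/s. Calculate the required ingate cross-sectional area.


Formula: A_ingate = Q / v  (continuity equation)
A = 231 cm^3/s / 104 cm/s = 2.2212 cm^2

Answer: 2.2212 cm^2


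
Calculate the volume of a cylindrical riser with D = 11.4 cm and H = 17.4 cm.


Formula: V = pi * (D/2)^2 * H  (cylinder volume)
Radius = D/2 = 11.4/2 = 5.7 cm
V = pi * 5.7^2 * 17.4 = 1776.0240 cm^3

Answer: 1776.0240 cm^3


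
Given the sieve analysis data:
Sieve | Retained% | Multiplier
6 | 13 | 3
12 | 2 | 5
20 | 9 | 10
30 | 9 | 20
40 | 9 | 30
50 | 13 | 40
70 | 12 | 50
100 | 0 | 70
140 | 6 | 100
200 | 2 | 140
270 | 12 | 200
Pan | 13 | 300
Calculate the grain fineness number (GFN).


Formula: GFN = sum(pct * multiplier) / sum(pct)
sum(pct * multiplier) = 8889
sum(pct) = 100
GFN = 8889 / 100 = 88.89

Final answer: 88.89


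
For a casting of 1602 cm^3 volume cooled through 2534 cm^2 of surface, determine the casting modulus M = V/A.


Formula: Casting Modulus M = V / A
M = 1602 cm^3 / 2534 cm^2 = 0.6322 cm

0.6322 cm


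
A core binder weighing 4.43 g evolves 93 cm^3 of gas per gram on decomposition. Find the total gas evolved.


Formula: V_gas = W_binder * gas_evolution_rate
V = 4.43 g * 93 cm^3/g = 411.9900 cm^3


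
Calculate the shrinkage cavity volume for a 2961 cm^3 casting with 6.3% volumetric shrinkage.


Formula: V_shrink = V_casting * shrinkage_pct / 100
V_shrink = 2961 cm^3 * 6.3 / 100 = 186.5430 cm^3

Final answer: 186.5430 cm^3


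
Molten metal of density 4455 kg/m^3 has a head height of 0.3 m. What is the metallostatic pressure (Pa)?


Formula: P = rho * g * h
rho * g = 4455 * 9.81 = 43703.55 N/m^3
P = 43703.55 * 0.3 = 13111.0650 Pa

Final answer: 13111.0650 Pa


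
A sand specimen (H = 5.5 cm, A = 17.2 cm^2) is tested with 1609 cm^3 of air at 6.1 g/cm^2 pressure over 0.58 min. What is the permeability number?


Formula: Permeability Number P = (V * H) / (p * A * t)
Numerator: V * H = 1609 * 5.5 = 8849.5
Denominator: p * A * t = 6.1 * 17.2 * 0.58 = 60.8536
P = 8849.5 / 60.8536 = 145.4228

Answer: 145.4228


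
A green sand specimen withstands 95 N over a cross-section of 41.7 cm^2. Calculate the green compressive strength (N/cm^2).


Formula: Compressive Strength = Force / Area
Strength = 95 N / 41.7 cm^2 = 2.2782 N/cm^2

Final answer: 2.2782 N/cm^2


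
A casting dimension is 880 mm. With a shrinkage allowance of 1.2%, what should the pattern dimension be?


Formula: L_pattern = L_casting * (1 + shrinkage_rate/100)
Shrinkage factor = 1 + 1.2/100 = 1.012
L_pattern = 880 mm * 1.012 = 890.5600 mm

890.5600 mm


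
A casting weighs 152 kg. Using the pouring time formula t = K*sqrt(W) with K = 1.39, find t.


Formula: t = K * sqrt(W)
sqrt(W) = sqrt(152) = 12.32883
t = 1.39 * 12.32883 = 17.1371 s

Final answer: 17.1371 s


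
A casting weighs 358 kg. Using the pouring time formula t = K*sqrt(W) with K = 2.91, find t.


Formula: t = K * sqrt(W)
sqrt(W) = sqrt(358) = 18.92089
t = 2.91 * 18.92089 = 55.0598 s

Answer: 55.0598 s


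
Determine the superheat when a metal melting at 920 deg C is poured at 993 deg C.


Formula: Superheat = T_pour - T_melt
Superheat = 993 - 920 = 73 deg C


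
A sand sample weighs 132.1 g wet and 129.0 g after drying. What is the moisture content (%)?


Formula: MC = (W_wet - W_dry) / W_wet * 100
Water mass = 132.1 - 129.0 = 3.1 g
MC = 3.1 / 132.1 * 100 = 2.3467%

Final answer: 2.3467%


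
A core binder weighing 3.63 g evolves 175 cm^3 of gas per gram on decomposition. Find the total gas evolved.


Formula: V_gas = W_binder * gas_evolution_rate
V = 3.63 g * 175 cm^3/g = 635.2500 cm^3

635.2500 cm^3


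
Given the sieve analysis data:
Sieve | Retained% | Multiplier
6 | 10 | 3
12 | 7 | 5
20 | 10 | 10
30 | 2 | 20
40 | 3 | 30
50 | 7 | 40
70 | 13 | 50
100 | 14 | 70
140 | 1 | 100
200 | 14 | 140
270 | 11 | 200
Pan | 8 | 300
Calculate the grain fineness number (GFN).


Formula: GFN = sum(pct * multiplier) / sum(pct)
sum(pct * multiplier) = 8865
sum(pct) = 100
GFN = 8865 / 100 = 88.65

Answer: 88.65


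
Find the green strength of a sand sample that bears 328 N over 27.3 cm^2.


Formula: Compressive Strength = Force / Area
Strength = 328 N / 27.3 cm^2 = 12.0147 N/cm^2

Final answer: 12.0147 N/cm^2


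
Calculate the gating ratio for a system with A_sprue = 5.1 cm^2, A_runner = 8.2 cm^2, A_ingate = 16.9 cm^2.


Sprue:Runner:Ingate = 1 : 8.2/5.1 : 16.9/5.1 = 1:1.61:3.31

Final answer: 1:1.61:3.31


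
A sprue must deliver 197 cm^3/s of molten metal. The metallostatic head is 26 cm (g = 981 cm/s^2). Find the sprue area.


Formula: v = sqrt(2*g*h), A = Q/v
Velocity: v = sqrt(2 * 981 * 26) = sqrt(51012) = 225.8584 cm/s
Sprue area: A = Q / v = 197 / 225.8584 = 0.8722 cm^2

Answer: 0.8722 cm^2


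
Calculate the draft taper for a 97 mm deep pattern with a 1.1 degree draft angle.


Formula: taper = depth * tan(draft_angle)
tan(1.1 deg) = 0.0192010
taper = 97 mm * 0.0192010 = 1.8625 mm


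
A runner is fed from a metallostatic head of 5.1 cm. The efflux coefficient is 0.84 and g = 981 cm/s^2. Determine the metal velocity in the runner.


Formula: v = Cd * sqrt(2 * g * h)  (Torricelli with discharge coefficient)
2*g*h = 2 * 981 * 5.1 = 10006.2 cm^2/s^2
sqrt(10006.2) = 100.03100 cm/s
v = 0.84 * 100.03100 = 84.0260 cm/s

Final answer: 84.0260 cm/s


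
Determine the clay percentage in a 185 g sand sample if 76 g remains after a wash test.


Formula: Clay% = (W_total - W_washed) / W_total * 100
Clay mass = 185 - 76 = 109 g
Clay% = 109 / 185 * 100 = 58.9189%

Final answer: 58.9189%


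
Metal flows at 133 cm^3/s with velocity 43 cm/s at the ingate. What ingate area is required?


Formula: A_ingate = Q / v  (continuity equation)
A = 133 cm^3/s / 43 cm/s = 3.0930 cm^2

3.0930 cm^2


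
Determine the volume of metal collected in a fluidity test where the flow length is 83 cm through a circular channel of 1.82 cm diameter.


Formula: V = pi * (d/2)^2 * L  (cylinder volume)
Radius = 1.82/2 = 0.91 cm
V = pi * 0.91^2 * 83 = 215.9289 cm^3

Final answer: 215.9289 cm^3


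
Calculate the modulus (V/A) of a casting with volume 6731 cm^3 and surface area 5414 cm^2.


Formula: Casting Modulus M = V / A
M = 6731 cm^3 / 5414 cm^2 = 1.2433 cm


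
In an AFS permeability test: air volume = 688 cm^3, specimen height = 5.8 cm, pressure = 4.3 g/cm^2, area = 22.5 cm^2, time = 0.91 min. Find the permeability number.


Formula: Permeability Number P = (V * H) / (p * A * t)
Numerator: V * H = 688 * 5.8 = 3990.4
Denominator: p * A * t = 4.3 * 22.5 * 0.91 = 88.0425
P = 3990.4 / 88.0425 = 45.3236


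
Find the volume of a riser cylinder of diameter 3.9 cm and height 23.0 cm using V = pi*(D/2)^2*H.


Formula: V = pi * (D/2)^2 * H  (cylinder volume)
Radius = D/2 = 3.9/2 = 1.95 cm
V = pi * 1.95^2 * 23.0 = 274.7558 cm^3

274.7558 cm^3


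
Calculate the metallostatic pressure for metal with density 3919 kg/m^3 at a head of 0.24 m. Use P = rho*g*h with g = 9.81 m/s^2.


Formula: P = rho * g * h
rho * g = 3919 * 9.81 = 38445.39 N/m^3
P = 38445.39 * 0.24 = 9226.8936 Pa


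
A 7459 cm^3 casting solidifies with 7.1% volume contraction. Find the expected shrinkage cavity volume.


Formula: V_shrink = V_casting * shrinkage_pct / 100
V_shrink = 7459 cm^3 * 7.1 / 100 = 529.5890 cm^3

529.5890 cm^3


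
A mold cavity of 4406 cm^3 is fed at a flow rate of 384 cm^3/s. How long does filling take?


Formula: t_fill = V_mold / Q_flow
t = 4406 cm^3 / 384 cm^3/s = 11.4740 s

11.4740 s


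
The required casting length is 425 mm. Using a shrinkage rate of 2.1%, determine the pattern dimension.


Formula: L_pattern = L_casting * (1 + shrinkage_rate/100)
Shrinkage factor = 1 + 2.1/100 = 1.021
L_pattern = 425 mm * 1.021 = 433.9250 mm

433.9250 mm


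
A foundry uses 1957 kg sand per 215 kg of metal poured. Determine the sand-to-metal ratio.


Formula: Sand-to-Metal Ratio = W_sand / W_metal
Ratio = 1957 kg / 215 kg = 9.1023

9.1023


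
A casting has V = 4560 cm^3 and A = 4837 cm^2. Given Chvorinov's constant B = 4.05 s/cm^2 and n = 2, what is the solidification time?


Formula: t_s = B * (V/A)^n  (Chvorinov's rule, n=2)
Modulus M = V/A = 4560/4837 = 0.942733 cm
M^2 = 0.942733^2 = 0.888746 cm^2
t_s = 4.05 * 0.888746 = 3.5994 s

Answer: 3.5994 s


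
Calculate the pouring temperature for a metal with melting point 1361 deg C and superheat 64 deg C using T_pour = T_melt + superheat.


Formula: T_pour = T_melt + Superheat
T_pour = 1361 + 64 = 1425 deg C

Final answer: 1425 deg C


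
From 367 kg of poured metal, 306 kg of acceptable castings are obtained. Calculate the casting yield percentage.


Formula: Casting Yield = (W_good / W_total) * 100
Yield = (306 kg / 367 kg) * 100 = 83.3787%

83.3787%


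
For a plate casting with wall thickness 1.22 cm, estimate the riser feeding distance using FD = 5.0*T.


Formula: FD = 5.0 * T  (riser feeding-distance rule)
FD = 5.0 * 1.22 cm = 6.1000 cm


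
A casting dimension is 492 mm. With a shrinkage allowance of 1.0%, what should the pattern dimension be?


Formula: L_pattern = L_casting * (1 + shrinkage_rate/100)
Shrinkage factor = 1 + 1.0/100 = 1.01
L_pattern = 492 mm * 1.01 = 496.9200 mm

Answer: 496.9200 mm


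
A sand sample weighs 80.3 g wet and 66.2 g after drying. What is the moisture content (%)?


Formula: MC = (W_wet - W_dry) / W_wet * 100
Water mass = 80.3 - 66.2 = 14.1 g
MC = 14.1 / 80.3 * 100 = 17.5592%

Final answer: 17.5592%


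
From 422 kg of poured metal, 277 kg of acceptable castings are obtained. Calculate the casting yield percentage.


Formula: Casting Yield = (W_good / W_total) * 100
Yield = (277 kg / 422 kg) * 100 = 65.6398%

Final answer: 65.6398%


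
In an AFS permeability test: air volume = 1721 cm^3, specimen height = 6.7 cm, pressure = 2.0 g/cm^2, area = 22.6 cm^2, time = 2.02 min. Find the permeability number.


Formula: Permeability Number P = (V * H) / (p * A * t)
Numerator: V * H = 1721 * 6.7 = 11530.7
Denominator: p * A * t = 2.0 * 22.6 * 2.02 = 91.304
P = 11530.7 / 91.304 = 126.2891

Answer: 126.2891


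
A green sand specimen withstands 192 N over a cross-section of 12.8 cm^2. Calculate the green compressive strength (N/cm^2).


Formula: Compressive Strength = Force / Area
Strength = 192 N / 12.8 cm^2 = 15.0000 N/cm^2


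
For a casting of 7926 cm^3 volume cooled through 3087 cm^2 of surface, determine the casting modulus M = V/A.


Formula: Casting Modulus M = V / A
M = 7926 cm^3 / 3087 cm^2 = 2.5675 cm

Final answer: 2.5675 cm


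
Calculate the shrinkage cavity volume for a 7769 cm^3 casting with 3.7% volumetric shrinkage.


Formula: V_shrink = V_casting * shrinkage_pct / 100
V_shrink = 7769 cm^3 * 3.7 / 100 = 287.4530 cm^3


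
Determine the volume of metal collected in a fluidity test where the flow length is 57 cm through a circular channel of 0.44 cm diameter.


Formula: V = pi * (d/2)^2 * L  (cylinder volume)
Radius = 0.44/2 = 0.22 cm
V = pi * 0.22^2 * 57 = 8.6670 cm^3

8.6670 cm^3


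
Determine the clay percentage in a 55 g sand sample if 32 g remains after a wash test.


Formula: Clay% = (W_total - W_washed) / W_total * 100
Clay mass = 55 - 32 = 23 g
Clay% = 23 / 55 * 100 = 41.8182%

Final answer: 41.8182%


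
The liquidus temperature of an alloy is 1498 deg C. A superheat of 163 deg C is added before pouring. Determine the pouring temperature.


Formula: T_pour = T_melt + Superheat
T_pour = 1498 + 163 = 1661 deg C


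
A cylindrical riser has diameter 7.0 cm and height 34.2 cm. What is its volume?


Formula: V = pi * (D/2)^2 * H  (cylinder volume)
Radius = D/2 = 7.0/2 = 3.5 cm
V = pi * 3.5^2 * 34.2 = 1316.1702 cm^3


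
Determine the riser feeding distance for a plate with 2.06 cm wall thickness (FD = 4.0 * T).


Formula: FD = 4.0 * T  (riser feeding-distance rule)
FD = 4.0 * 2.06 cm = 8.2400 cm

Final answer: 8.2400 cm


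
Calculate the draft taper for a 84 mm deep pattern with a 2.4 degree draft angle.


Formula: taper = depth * tan(draft_angle)
tan(2.4 deg) = 0.0419124
taper = 84 mm * 0.0419124 = 3.5206 mm

Final answer: 3.5206 mm


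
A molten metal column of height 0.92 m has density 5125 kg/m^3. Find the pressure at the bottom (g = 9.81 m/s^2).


Formula: P = rho * g * h
rho * g = 5125 * 9.81 = 50276.25 N/m^3
P = 50276.25 * 0.92 = 46254.1500 Pa

Answer: 46254.1500 Pa


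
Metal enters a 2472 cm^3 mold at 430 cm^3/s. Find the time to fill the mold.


Formula: t_fill = V_mold / Q_flow
t = 2472 cm^3 / 430 cm^3/s = 5.7488 s

Answer: 5.7488 s


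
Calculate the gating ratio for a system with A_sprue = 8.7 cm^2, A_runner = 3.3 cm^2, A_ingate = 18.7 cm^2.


Sprue:Runner:Ingate = 1 : 3.3/8.7 : 18.7/8.7 = 1:0.38:2.15

1:0.38:2.15


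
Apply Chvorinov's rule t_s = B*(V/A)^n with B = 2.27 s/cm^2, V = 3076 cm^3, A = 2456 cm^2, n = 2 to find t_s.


Formula: t_s = B * (V/A)^n  (Chvorinov's rule, n=2)
Modulus M = V/A = 3076/2456 = 1.252443 cm
M^2 = 1.252443^2 = 1.568613 cm^2
t_s = 2.27 * 1.568613 = 3.5608 s

Final answer: 3.5608 s


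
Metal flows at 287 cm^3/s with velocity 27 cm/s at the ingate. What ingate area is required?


Formula: A_ingate = Q / v  (continuity equation)
A = 287 cm^3/s / 27 cm/s = 10.6296 cm^2

Answer: 10.6296 cm^2


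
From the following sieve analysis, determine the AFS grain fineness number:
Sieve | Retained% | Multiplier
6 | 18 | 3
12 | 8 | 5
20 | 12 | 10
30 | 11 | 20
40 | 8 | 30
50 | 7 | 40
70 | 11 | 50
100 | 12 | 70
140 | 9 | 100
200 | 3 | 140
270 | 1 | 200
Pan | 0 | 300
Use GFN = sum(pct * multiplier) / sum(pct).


Formula: GFN = sum(pct * multiplier) / sum(pct)
sum(pct * multiplier) = 3864
sum(pct) = 100
GFN = 3864 / 100 = 38.64


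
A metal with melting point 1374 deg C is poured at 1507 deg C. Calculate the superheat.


Formula: Superheat = T_pour - T_melt
Superheat = 1507 - 1374 = 133 deg C


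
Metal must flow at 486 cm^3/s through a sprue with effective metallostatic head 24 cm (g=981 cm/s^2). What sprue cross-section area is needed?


Formula: v = sqrt(2*g*h), A = Q/v
Velocity: v = sqrt(2 * 981 * 24) = sqrt(47088) = 216.9977 cm/s
Sprue area: A = Q / v = 486 / 216.9977 = 2.2397 cm^2

2.2397 cm^2


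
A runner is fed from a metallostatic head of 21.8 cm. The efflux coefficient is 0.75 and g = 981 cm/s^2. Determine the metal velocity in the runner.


Formula: v = Cd * sqrt(2 * g * h)  (Torricelli with discharge coefficient)
2*g*h = 2 * 981 * 21.8 = 42771.6 cm^2/s^2
sqrt(42771.6) = 206.81296 cm/s
v = 0.75 * 206.81296 = 155.1097 cm/s

Final answer: 155.1097 cm/s


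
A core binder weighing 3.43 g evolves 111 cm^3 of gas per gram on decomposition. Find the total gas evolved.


Formula: V_gas = W_binder * gas_evolution_rate
V = 3.43 g * 111 cm^3/g = 380.7300 cm^3


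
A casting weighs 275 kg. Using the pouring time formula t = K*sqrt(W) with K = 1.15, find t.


Formula: t = K * sqrt(W)
sqrt(W) = sqrt(275) = 16.58312
t = 1.15 * 16.58312 = 19.0706 s

Final answer: 19.0706 s


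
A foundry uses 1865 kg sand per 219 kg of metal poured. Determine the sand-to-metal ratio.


Formula: Sand-to-Metal Ratio = W_sand / W_metal
Ratio = 1865 kg / 219 kg = 8.5160

Final answer: 8.5160


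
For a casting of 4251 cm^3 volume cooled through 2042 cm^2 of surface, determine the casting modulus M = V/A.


Formula: Casting Modulus M = V / A
M = 4251 cm^3 / 2042 cm^2 = 2.0818 cm

Answer: 2.0818 cm


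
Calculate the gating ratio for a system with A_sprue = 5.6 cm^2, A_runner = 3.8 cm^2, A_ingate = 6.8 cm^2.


Sprue:Runner:Ingate = 1 : 3.8/5.6 : 6.8/5.6 = 1:0.68:1.21


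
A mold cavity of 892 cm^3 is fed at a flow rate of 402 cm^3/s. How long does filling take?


Formula: t_fill = V_mold / Q_flow
t = 892 cm^3 / 402 cm^3/s = 2.2189 s

2.2189 s


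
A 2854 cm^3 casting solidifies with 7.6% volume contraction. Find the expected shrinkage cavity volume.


Formula: V_shrink = V_casting * shrinkage_pct / 100
V_shrink = 2854 cm^3 * 7.6 / 100 = 216.9040 cm^3


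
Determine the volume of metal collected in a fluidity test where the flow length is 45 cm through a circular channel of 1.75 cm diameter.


Formula: V = pi * (d/2)^2 * L  (cylinder volume)
Radius = 1.75/2 = 0.875 cm
V = pi * 0.875^2 * 45 = 108.2377 cm^3

Answer: 108.2377 cm^3


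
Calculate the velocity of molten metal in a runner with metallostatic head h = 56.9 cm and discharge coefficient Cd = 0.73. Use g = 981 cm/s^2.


Formula: v = Cd * sqrt(2 * g * h)  (Torricelli with discharge coefficient)
2*g*h = 2 * 981 * 56.9 = 111637.8 cm^2/s^2
sqrt(111637.8) = 334.12243 cm/s
v = 0.73 * 334.12243 = 243.9094 cm/s

Final answer: 243.9094 cm/s


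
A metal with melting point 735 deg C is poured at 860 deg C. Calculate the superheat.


Formula: Superheat = T_pour - T_melt
Superheat = 860 - 735 = 125 deg C

Final answer: 125 deg C


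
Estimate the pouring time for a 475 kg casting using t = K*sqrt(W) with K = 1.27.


Formula: t = K * sqrt(W)
sqrt(W) = sqrt(475) = 21.79449
t = 1.27 * 21.79449 = 27.6790 s


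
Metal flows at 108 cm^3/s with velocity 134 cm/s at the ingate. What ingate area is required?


Formula: A_ingate = Q / v  (continuity equation)
A = 108 cm^3/s / 134 cm/s = 0.8060 cm^2


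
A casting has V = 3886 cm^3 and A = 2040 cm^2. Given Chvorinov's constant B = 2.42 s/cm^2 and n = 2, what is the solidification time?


Formula: t_s = B * (V/A)^n  (Chvorinov's rule, n=2)
Modulus M = V/A = 3886/2040 = 1.904902 cm
M^2 = 1.904902^2 = 3.628652 cm^2
t_s = 2.42 * 3.628652 = 8.7813 s


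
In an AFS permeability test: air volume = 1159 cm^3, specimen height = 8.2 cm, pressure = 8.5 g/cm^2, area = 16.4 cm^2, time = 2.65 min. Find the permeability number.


Formula: Permeability Number P = (V * H) / (p * A * t)
Numerator: V * H = 1159 * 8.2 = 9503.8
Denominator: p * A * t = 8.5 * 16.4 * 2.65 = 369.41
P = 9503.8 / 369.41 = 25.7270

Answer: 25.7270


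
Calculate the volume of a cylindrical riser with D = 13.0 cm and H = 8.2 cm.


Formula: V = pi * (D/2)^2 * H  (cylinder volume)
Radius = D/2 = 13.0/2 = 6.5 cm
V = pi * 6.5^2 * 8.2 = 1088.4048 cm^3

Final answer: 1088.4048 cm^3


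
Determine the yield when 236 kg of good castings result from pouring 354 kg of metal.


Formula: Casting Yield = (W_good / W_total) * 100
Yield = (236 kg / 354 kg) * 100 = 66.6667%

Answer: 66.6667%


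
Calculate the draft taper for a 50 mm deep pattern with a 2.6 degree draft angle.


Formula: taper = depth * tan(draft_angle)
tan(2.6 deg) = 0.0454097
taper = 50 mm * 0.0454097 = 2.2705 mm

Final answer: 2.2705 mm


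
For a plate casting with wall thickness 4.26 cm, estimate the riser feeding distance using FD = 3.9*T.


Formula: FD = 3.9 * T  (riser feeding-distance rule)
FD = 3.9 * 4.26 cm = 16.6140 cm

Answer: 16.6140 cm


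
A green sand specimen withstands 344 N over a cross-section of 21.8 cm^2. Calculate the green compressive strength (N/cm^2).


Formula: Compressive Strength = Force / Area
Strength = 344 N / 21.8 cm^2 = 15.7798 N/cm^2

Answer: 15.7798 N/cm^2


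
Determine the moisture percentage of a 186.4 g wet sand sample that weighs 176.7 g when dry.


Formula: MC = (W_wet - W_dry) / W_wet * 100
Water mass = 186.4 - 176.7 = 9.7 g
MC = 9.7 / 186.4 * 100 = 5.2039%

5.2039%


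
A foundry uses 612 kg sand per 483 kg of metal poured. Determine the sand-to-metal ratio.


Formula: Sand-to-Metal Ratio = W_sand / W_metal
Ratio = 612 kg / 483 kg = 1.2671

Answer: 1.2671


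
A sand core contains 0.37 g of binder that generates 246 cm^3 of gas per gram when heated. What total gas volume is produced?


Formula: V_gas = W_binder * gas_evolution_rate
V = 0.37 g * 246 cm^3/g = 91.0200 cm^3

91.0200 cm^3


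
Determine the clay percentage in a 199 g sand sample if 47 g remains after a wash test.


Formula: Clay% = (W_total - W_washed) / W_total * 100
Clay mass = 199 - 47 = 152 g
Clay% = 152 / 199 * 100 = 76.3819%

Answer: 76.3819%


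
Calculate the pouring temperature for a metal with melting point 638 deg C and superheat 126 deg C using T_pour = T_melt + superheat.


Formula: T_pour = T_melt + Superheat
T_pour = 638 + 126 = 764 deg C


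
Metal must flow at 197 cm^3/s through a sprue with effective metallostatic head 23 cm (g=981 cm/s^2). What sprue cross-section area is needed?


Formula: v = sqrt(2*g*h), A = Q/v
Velocity: v = sqrt(2 * 981 * 23) = sqrt(45126) = 212.4288 cm/s
Sprue area: A = Q / v = 197 / 212.4288 = 0.9274 cm^2

Final answer: 0.9274 cm^2


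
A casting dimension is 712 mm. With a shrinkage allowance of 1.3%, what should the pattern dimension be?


Formula: L_pattern = L_casting * (1 + shrinkage_rate/100)
Shrinkage factor = 1 + 1.3/100 = 1.013
L_pattern = 712 mm * 1.013 = 721.2560 mm


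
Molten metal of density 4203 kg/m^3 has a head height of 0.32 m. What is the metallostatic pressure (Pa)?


Formula: P = rho * g * h
rho * g = 4203 * 9.81 = 41231.43 N/m^3
P = 41231.43 * 0.32 = 13194.0576 Pa


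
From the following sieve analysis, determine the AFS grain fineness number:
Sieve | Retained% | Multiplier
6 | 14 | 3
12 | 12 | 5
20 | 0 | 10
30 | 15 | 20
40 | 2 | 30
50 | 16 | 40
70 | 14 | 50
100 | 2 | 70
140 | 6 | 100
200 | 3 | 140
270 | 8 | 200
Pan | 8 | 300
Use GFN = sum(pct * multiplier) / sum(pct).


Formula: GFN = sum(pct * multiplier) / sum(pct)
sum(pct * multiplier) = 6962
sum(pct) = 100
GFN = 6962 / 100 = 69.62

Answer: 69.62


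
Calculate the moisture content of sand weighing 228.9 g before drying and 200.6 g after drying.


Formula: MC = (W_wet - W_dry) / W_wet * 100
Water mass = 228.9 - 200.6 = 28.3 g
MC = 28.3 / 228.9 * 100 = 12.3635%

12.3635%


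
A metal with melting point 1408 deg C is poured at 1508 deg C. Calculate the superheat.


Formula: Superheat = T_pour - T_melt
Superheat = 1508 - 1408 = 100 deg C

Answer: 100 deg C


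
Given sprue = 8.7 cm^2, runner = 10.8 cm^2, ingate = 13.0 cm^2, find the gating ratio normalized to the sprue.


Sprue:Runner:Ingate = 1 : 10.8/8.7 : 13.0/8.7 = 1:1.24:1.49

1:1.24:1.49


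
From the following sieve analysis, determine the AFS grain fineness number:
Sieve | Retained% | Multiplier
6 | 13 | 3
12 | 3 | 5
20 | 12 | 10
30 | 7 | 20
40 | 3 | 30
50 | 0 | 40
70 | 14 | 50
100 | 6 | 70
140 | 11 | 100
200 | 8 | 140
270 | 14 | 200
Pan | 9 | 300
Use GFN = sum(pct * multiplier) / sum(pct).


Formula: GFN = sum(pct * multiplier) / sum(pct)
sum(pct * multiplier) = 9244
sum(pct) = 100
GFN = 9244 / 100 = 92.44

92.44


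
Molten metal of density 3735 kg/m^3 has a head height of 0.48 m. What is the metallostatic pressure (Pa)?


Formula: P = rho * g * h
rho * g = 3735 * 9.81 = 36640.35 N/m^3
P = 36640.35 * 0.48 = 17587.3680 Pa

17587.3680 Pa


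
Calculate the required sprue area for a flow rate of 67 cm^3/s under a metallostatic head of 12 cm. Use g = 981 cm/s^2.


Formula: v = sqrt(2*g*h), A = Q/v
Velocity: v = sqrt(2 * 981 * 12) = sqrt(23544) = 153.4405 cm/s
Sprue area: A = Q / v = 67 / 153.4405 = 0.4367 cm^2

0.4367 cm^2


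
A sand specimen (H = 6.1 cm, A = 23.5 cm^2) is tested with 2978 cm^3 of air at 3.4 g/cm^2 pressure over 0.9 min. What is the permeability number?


Formula: Permeability Number P = (V * H) / (p * A * t)
Numerator: V * H = 2978 * 6.1 = 18165.8
Denominator: p * A * t = 3.4 * 23.5 * 0.9 = 71.91
P = 18165.8 / 71.91 = 252.6186

Final answer: 252.6186


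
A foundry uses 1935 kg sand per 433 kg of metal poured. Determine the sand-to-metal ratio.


Formula: Sand-to-Metal Ratio = W_sand / W_metal
Ratio = 1935 kg / 433 kg = 4.4688

4.4688


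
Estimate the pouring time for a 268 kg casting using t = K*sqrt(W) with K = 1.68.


Formula: t = K * sqrt(W)
sqrt(W) = sqrt(268) = 16.37071
t = 1.68 * 16.37071 = 27.5028 s

Final answer: 27.5028 s


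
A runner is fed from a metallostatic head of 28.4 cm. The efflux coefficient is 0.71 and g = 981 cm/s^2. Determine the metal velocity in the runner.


Formula: v = Cd * sqrt(2 * g * h)  (Torricelli with discharge coefficient)
2*g*h = 2 * 981 * 28.4 = 55720.8 cm^2/s^2
sqrt(55720.8) = 236.05254 cm/s
v = 0.71 * 236.05254 = 167.5973 cm/s

167.5973 cm/s


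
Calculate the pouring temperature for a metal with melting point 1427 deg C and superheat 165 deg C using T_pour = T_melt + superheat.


Formula: T_pour = T_melt + Superheat
T_pour = 1427 + 165 = 1592 deg C

Final answer: 1592 deg C


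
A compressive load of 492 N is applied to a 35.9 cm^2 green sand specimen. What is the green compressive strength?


Formula: Compressive Strength = Force / Area
Strength = 492 N / 35.9 cm^2 = 13.7047 N/cm^2

13.7047 N/cm^2


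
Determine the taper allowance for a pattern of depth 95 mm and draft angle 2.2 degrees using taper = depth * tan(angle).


Formula: taper = depth * tan(draft_angle)
tan(2.2 deg) = 0.0384161
taper = 95 mm * 0.0384161 = 3.6495 mm

Final answer: 3.6495 mm


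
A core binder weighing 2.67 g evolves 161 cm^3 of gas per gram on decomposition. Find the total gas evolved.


Formula: V_gas = W_binder * gas_evolution_rate
V = 2.67 g * 161 cm^3/g = 429.8700 cm^3

Final answer: 429.8700 cm^3


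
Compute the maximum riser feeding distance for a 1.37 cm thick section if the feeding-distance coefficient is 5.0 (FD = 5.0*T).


Formula: FD = 5.0 * T  (riser feeding-distance rule)
FD = 5.0 * 1.37 cm = 6.8500 cm

Answer: 6.8500 cm


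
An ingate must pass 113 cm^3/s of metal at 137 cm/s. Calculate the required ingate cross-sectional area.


Formula: A_ingate = Q / v  (continuity equation)
A = 113 cm^3/s / 137 cm/s = 0.8248 cm^2


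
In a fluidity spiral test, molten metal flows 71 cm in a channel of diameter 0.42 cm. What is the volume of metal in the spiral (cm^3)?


Formula: V = pi * (d/2)^2 * L  (cylinder volume)
Radius = 0.42/2 = 0.21 cm
V = pi * 0.21^2 * 71 = 9.8366 cm^3

Answer: 9.8366 cm^3


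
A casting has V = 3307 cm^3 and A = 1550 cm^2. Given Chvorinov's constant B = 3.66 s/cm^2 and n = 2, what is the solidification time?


Formula: t_s = B * (V/A)^n  (Chvorinov's rule, n=2)
Modulus M = V/A = 3307/1550 = 2.133548 cm
M^2 = 2.133548^2 = 4.552027 cm^2
t_s = 3.66 * 4.552027 = 16.6604 s

Answer: 16.6604 s


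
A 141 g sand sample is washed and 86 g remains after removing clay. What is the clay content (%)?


Formula: Clay% = (W_total - W_washed) / W_total * 100
Clay mass = 141 - 86 = 55 g
Clay% = 55 / 141 * 100 = 39.0071%

Answer: 39.0071%


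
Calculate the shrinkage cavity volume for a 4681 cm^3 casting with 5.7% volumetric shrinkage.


Formula: V_shrink = V_casting * shrinkage_pct / 100
V_shrink = 4681 cm^3 * 5.7 / 100 = 266.8170 cm^3

266.8170 cm^3


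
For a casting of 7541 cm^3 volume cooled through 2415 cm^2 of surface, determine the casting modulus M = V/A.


Formula: Casting Modulus M = V / A
M = 7541 cm^3 / 2415 cm^2 = 3.1226 cm

Final answer: 3.1226 cm


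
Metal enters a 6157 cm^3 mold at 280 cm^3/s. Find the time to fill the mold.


Formula: t_fill = V_mold / Q_flow
t = 6157 cm^3 / 280 cm^3/s = 21.9893 s


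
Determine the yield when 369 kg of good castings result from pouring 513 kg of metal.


Formula: Casting Yield = (W_good / W_total) * 100
Yield = (369 kg / 513 kg) * 100 = 71.9298%

Answer: 71.9298%


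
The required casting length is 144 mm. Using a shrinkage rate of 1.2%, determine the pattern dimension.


Formula: L_pattern = L_casting * (1 + shrinkage_rate/100)
Shrinkage factor = 1 + 1.2/100 = 1.012
L_pattern = 144 mm * 1.012 = 145.7280 mm

145.7280 mm


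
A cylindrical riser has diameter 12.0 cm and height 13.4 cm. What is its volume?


Formula: V = pi * (D/2)^2 * H  (cylinder volume)
Radius = D/2 = 12.0/2 = 6.0 cm
V = pi * 6.0^2 * 13.4 = 1515.5043 cm^3

1515.5043 cm^3


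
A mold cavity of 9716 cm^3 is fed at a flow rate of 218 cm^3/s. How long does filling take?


Formula: t_fill = V_mold / Q_flow
t = 9716 cm^3 / 218 cm^3/s = 44.5688 s

44.5688 s


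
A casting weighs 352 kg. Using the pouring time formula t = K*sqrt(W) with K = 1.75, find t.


Formula: t = K * sqrt(W)
sqrt(W) = sqrt(352) = 18.76166
t = 1.75 * 18.76166 = 32.8329 s

Final answer: 32.8329 s


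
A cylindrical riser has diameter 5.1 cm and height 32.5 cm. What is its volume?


Formula: V = pi * (D/2)^2 * H  (cylinder volume)
Radius = D/2 = 5.1/2 = 2.55 cm
V = pi * 2.55^2 * 32.5 = 663.9167 cm^3

Final answer: 663.9167 cm^3


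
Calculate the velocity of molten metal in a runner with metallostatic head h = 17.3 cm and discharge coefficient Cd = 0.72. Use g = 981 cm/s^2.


Formula: v = Cd * sqrt(2 * g * h)  (Torricelli with discharge coefficient)
2*g*h = 2 * 981 * 17.3 = 33942.6 cm^2/s^2
sqrt(33942.6) = 184.23518 cm/s
v = 0.72 * 184.23518 = 132.6493 cm/s

Final answer: 132.6493 cm/s


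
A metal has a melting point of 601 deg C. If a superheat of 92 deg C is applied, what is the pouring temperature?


Formula: T_pour = T_melt + Superheat
T_pour = 601 + 92 = 693 deg C


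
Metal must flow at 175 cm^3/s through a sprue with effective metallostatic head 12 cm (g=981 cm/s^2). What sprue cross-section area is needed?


Formula: v = sqrt(2*g*h), A = Q/v
Velocity: v = sqrt(2 * 981 * 12) = sqrt(23544) = 153.4405 cm/s
Sprue area: A = Q / v = 175 / 153.4405 = 1.1405 cm^2

Answer: 1.1405 cm^2


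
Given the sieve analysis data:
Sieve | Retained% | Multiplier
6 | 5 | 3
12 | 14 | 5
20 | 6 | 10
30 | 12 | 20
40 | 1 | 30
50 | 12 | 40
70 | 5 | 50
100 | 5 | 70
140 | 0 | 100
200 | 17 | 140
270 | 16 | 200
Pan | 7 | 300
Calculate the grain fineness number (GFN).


Formula: GFN = sum(pct * multiplier) / sum(pct)
sum(pct * multiplier) = 9175
sum(pct) = 100
GFN = 9175 / 100 = 91.75

Answer: 91.75


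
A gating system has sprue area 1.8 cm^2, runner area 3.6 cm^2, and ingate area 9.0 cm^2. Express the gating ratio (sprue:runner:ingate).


Sprue:Runner:Ingate = 1 : 3.6/1.8 : 9.0/1.8 = 1:2.00:5.00

Final answer: 1:2.00:5.00


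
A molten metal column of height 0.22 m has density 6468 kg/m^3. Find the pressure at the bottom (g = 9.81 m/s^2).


Formula: P = rho * g * h
rho * g = 6468 * 9.81 = 63451.08 N/m^3
P = 63451.08 * 0.22 = 13959.2376 Pa

Answer: 13959.2376 Pa


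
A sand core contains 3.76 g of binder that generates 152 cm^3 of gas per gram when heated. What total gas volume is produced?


Formula: V_gas = W_binder * gas_evolution_rate
V = 3.76 g * 152 cm^3/g = 571.5200 cm^3

Answer: 571.5200 cm^3


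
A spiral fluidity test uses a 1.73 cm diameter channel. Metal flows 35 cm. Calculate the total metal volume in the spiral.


Formula: V = pi * (d/2)^2 * L  (cylinder volume)
Radius = 1.73/2 = 0.865 cm
V = pi * 0.865^2 * 35 = 82.2716 cm^3

Answer: 82.2716 cm^3


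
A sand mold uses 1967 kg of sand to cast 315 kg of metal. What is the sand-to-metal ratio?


Formula: Sand-to-Metal Ratio = W_sand / W_metal
Ratio = 1967 kg / 315 kg = 6.2444

Answer: 6.2444


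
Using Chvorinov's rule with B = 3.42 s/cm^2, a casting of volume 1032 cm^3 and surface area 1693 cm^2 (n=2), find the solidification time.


Formula: t_s = B * (V/A)^n  (Chvorinov's rule, n=2)
Modulus M = V/A = 1032/1693 = 0.609569 cm
M^2 = 0.609569^2 = 0.371574 cm^2
t_s = 3.42 * 0.371574 = 1.2708 s

Final answer: 1.2708 s


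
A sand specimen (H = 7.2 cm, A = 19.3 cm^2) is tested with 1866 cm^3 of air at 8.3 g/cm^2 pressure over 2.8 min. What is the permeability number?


Formula: Permeability Number P = (V * H) / (p * A * t)
Numerator: V * H = 1866 * 7.2 = 13435.2
Denominator: p * A * t = 8.3 * 19.3 * 2.8 = 448.532
P = 13435.2 / 448.532 = 29.9537

Final answer: 29.9537
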